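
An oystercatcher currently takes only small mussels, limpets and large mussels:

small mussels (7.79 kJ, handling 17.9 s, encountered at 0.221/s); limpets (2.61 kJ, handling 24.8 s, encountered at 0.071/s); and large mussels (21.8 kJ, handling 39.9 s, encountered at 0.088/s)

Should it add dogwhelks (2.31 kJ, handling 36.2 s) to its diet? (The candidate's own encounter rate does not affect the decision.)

No

Intake rate on the current diet: R = (0.221×7.79 + 0.071×2.61 + 0.088×21.8) / (1 + 0.221×17.9 + 0.071×24.8 + 0.088×39.9) = 3.825/10.23 = 0.374 kJ/s.
Profitability of dogwhelks: 2.31/36.2 = 0.06381 kJ/s.
Since 0.06381 < R, time spent handling dogwhelks is better spent searching.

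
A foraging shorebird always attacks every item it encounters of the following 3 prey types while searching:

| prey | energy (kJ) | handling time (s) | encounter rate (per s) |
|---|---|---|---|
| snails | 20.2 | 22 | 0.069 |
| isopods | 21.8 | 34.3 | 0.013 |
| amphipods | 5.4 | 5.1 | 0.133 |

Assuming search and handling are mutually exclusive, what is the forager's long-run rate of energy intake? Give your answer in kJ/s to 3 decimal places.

0.658 kJ/s

R = (0.069×20.2 + 0.013×21.8 + 0.133×5.4) / (1 + 0.069×22 + 0.013×34.3 + 0.133×5.1) = 2.395/3.642 = 0.6577 kJ/s.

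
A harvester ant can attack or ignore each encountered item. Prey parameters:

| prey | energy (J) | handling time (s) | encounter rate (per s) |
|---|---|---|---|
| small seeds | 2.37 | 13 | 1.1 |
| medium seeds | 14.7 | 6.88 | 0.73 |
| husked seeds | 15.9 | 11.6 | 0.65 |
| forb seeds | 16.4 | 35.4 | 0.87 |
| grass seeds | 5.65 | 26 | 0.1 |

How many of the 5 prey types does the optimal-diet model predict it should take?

E/h in descending order: medium seeds 2.14, husked seeds 1.37, forb seeds 0.463, grass seeds 0.217, small seeds 0.182 J/s. The optimal diet is the largest prefix of this list for which every included type satisfies E_i/h_i > R on the types above it.
Rate on top 1: 1.782. husked seeds: 1.37 < 1.782 → exclude; stop.
Optimal diet: medium seeds — 1 of 5 types.

1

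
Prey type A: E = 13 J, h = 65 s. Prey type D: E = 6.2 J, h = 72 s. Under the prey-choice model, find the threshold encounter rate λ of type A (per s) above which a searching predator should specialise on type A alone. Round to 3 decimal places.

At the threshold, the rate on type A alone equals the profitability of type D: λ·13/(1 + λ·65) = 6.2/72 = 0.08611.
Rearranging, λ(13 − 0.08611×65) = 0.08611, so λ = 0.08611/7.403 = 0.01163 per s.

0.012 per s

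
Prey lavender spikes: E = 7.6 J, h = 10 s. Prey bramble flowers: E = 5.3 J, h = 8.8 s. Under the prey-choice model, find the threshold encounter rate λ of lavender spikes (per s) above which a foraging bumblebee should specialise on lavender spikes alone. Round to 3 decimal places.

Drop bramble flowers once their profitability E₂/h₂ falls below the rate achievable on lavender spikes alone: E₂/h₂ = λE₁/(1 + λh₁).
Solve for λ: λE₁h₂ = E₂(1 + λh₁) → λ(E₁h₂ − E₂h₁) = E₂ → λ = E₂/(E₁h₂ − E₂h₁).
λ = 5.3/(7.6×8.8 − 5.3×10) = 5.3/13.88 = 0.3818 per s.

0.382 per s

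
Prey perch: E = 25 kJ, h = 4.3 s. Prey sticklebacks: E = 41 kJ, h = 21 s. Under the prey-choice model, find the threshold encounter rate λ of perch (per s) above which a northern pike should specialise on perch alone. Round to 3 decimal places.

The zero-one rule: include sticklebacks iff E₂/h₂ > λE₁/(1+λh₁). Equality gives the switch point.
λE₁h₂ = E₂ + λE₂h₁ ⇒ λ = E₂/(E₁h₂ − E₂h₁) = 41/(525 − 176.3) = 0.1176 per s.

0.118 per s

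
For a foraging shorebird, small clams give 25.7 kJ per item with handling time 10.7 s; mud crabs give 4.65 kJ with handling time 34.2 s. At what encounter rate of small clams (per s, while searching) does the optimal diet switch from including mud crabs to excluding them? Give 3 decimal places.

The zero-one rule: include mud crabs iff E₂/h₂ > λE₁/(1+λh₁). Equality gives the switch point.
λE₁h₂ = E₂ + λE₂h₁ ⇒ λ = E₂/(E₁h₂ − E₂h₁) = 4.65/(878.9 − 49.76) = 0.005608 per s.

0.006 per s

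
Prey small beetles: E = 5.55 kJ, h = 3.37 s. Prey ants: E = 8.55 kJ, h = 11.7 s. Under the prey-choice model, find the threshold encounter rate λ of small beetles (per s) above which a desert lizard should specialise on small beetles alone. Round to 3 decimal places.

0.237 per s

Drop ants once their profitability E₂/h₂ falls below the rate achievable on small beetles alone: E₂/h₂ = λE₁/(1 + λh₁).
Solve for λ: λE₁h₂ = E₂(1 + λh₁) → λ(E₁h₂ − E₂h₁) = E₂ → λ = E₂/(E₁h₂ − E₂h₁).
λ = 8.55/(5.55×11.7 − 8.55×3.37) = 8.55/36.12 = 0.2367 per s.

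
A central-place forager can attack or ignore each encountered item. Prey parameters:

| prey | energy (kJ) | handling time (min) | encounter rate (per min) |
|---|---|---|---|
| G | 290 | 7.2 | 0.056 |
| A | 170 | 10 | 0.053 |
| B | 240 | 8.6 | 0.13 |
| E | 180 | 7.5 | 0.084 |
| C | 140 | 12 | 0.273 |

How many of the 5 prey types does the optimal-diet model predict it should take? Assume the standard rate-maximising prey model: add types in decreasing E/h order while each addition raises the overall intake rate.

Profitabilities (E/h, kJ/min): G 40.3, B 27.9, E 24, A 17, C 11.7. Add prey in this order while the next type's profitability exceeds the intake rate on those already taken.
Rate on top 1: 11.57. B: 27.9 > 11.57 → include.
Rate on top 2: 18.82. E: 24 > 18.82 → include.
Rate on top 3: 19.85. A: 17 < 19.85 → exclude; stop.
Optimal diet: G, B, E — 3 of 5 types.

3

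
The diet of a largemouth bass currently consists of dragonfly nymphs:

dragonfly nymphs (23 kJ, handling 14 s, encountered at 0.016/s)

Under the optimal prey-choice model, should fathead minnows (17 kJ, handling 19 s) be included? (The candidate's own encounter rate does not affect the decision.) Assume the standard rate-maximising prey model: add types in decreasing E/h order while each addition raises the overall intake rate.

Yes

On dragonfly nymphs alone, R = ΣλE/(1+Σλh) = 0.368/1.224 = 0.3007 kJ/s.
Profitability of fathead minnows: 17/19 = 0.8947 kJ/s.
0.8947 > 0.3007, so adding fathead minnows raises the average — include it.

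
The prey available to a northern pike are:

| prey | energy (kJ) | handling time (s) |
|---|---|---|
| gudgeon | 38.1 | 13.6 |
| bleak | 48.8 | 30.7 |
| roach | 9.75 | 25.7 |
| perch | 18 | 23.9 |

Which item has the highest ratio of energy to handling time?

Profitability E/h (kJ/s): gudgeon = 38.1/13.6 = 2.8, bleak = 48.8/30.7 = 1.59, roach = 9.75/25.7 = 0.379, perch = 18/23.9 = 0.753.
Ranked: gudgeon > bleak > perch > roach.

gudgeon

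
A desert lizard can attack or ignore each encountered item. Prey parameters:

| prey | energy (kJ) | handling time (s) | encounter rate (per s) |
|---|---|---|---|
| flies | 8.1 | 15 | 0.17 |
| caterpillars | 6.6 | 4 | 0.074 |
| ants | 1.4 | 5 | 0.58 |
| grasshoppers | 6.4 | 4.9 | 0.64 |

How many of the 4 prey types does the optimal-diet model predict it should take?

E/h in descending order: caterpillars 1.65, grasshoppers 1.31, flies 0.54, ants 0.28 kJ/s. The optimal diet is the largest prefix of this list for which every included type satisfies E_i/h_i > R on the types above it.
Rate on top 1: 0.3769. grasshoppers: 1.31 > 0.3769 → include.
Rate on top 2: 1.034. flies: 0.54 < 1.034 → exclude; stop.
Optimal diet: caterpillars, grasshoppers — 2 of 4 types.

2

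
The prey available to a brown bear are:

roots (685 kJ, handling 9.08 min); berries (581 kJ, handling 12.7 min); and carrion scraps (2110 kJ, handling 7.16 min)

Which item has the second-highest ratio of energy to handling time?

roots

Profitability E/h (kJ/min): roots = 685/9.08 = 75.4, berries = 581/12.7 = 45.7, carrion scraps = 2110/7.16 = 295.
Ranked: carrion scraps > roots > berries.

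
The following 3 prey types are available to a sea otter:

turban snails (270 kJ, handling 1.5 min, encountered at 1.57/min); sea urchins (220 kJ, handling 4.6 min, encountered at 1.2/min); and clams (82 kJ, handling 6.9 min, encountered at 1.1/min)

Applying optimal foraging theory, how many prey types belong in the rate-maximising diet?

E/h in descending order: turban snails 180, sea urchins 47.8, clams 11.9 kJ/min. The optimal diet is the largest prefix of this list for which every included type satisfies E_i/h_i > R on the types above it.
Rate on top 1: 126.3. sea urchins: 47.8 < 126.3 → exclude; stop.
Optimal diet: turban snails — 1 of 3 types.

1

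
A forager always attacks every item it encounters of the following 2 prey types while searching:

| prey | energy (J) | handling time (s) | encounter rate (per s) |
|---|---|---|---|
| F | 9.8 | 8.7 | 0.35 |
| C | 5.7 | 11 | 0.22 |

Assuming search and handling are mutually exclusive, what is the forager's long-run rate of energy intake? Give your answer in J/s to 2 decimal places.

0.72 J/s

R = (0.35×9.8 + 0.22×5.7) / (1 + 0.35×8.7 + 0.22×11) = 4.684/6.465 = 0.7245 J/s.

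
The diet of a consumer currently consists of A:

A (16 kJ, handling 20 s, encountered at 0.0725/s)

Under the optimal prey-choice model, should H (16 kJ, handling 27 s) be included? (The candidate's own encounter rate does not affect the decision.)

Yes

Current rate: (0.0725×16)/(1 + 0.0725×20) = 0.4735 kJ/s.
H: E/h = 16/27 = 0.5926 kJ/s.
0.5926 > 0.4735, so adding H raises the average — include it.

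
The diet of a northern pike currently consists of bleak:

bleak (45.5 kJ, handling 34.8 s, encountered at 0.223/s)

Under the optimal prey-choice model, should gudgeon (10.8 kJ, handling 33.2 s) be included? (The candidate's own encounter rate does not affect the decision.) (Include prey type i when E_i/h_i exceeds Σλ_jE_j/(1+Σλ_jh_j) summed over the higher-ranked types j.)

No

On bleak alone, R = ΣλE/(1+Σλh) = 10.15/8.76 = 1.158 kJ/s.
Profitability of gudgeon: 10.8/33.2 = 0.3253 kJ/s.
Since 0.3253 < R, time spent handling gudgeon is better spent searching.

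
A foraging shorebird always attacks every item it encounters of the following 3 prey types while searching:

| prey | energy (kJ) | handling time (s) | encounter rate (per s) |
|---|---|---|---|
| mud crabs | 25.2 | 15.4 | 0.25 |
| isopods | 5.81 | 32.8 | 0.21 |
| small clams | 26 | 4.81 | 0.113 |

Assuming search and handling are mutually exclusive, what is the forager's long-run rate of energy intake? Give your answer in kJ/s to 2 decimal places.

Energy encountered per unit search time: 0.25×25.2 + 0.21×5.81 + 0.113×26 = 10.46 kJ/s.
Handling time per unit search time: 0.25×15.4 + 0.21×32.8 + 0.113×4.81 = 11.28.
Rate = 10.46/(1 + 11.28) = 0.8515 kJ/s.

0.85 kJ/s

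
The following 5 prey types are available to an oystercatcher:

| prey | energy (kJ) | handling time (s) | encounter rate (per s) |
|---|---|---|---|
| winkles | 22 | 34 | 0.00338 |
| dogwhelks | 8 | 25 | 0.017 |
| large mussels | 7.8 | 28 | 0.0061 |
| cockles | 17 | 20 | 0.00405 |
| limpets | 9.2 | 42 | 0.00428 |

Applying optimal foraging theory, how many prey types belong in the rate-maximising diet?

5

Rank by E/h (kJ/s): cockles 0.85, winkles 0.647, dogwhelks 0.32, large mussels 0.279, limpets 0.219. Include each in turn until the next type's E/h falls below the running intake rate.
Rate on top 1: 0.06369. winkles: 0.647 > 0.06369 → include.
Rate on top 2: 0.1197. dogwhelks: 0.32 > 0.1197 → include.
Rate on top 3: 0.1723. large mussels: 0.279 > 0.1723 → include.
Rate on top 4: 0.1824. limpets: 0.219 > 0.1824 → include.
Optimal diet: cockles, winkles, dogwhelks, large mussels, limpets — 5 of 5 types.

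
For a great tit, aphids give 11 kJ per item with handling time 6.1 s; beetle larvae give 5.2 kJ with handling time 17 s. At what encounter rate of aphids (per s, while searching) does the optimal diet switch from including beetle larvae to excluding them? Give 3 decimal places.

Drop beetle larvae once their profitability E₂/h₂ falls below the rate achievable on aphids alone: E₂/h₂ = λE₁/(1 + λh₁).
Solve for λ: λE₁h₂ = E₂(1 + λh₁) → λ(E₁h₂ − E₂h₁) = E₂ → λ = E₂/(E₁h₂ − E₂h₁).
λ = 5.2/(11×17 − 5.2×6.1) = 5.2/155.3 = 0.03349 per s.

0.033 per s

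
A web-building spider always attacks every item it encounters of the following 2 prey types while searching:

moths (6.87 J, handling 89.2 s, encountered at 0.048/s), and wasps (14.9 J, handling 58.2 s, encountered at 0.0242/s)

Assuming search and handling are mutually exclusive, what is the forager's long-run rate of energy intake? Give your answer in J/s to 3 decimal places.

0.103 J/s

R = Σλ_iE_i / (1 + Σλ_ih_i)
Numerator: 0.048×6.87 + 0.0242×14.9 = 0.6903
Denominator: 1 + 0.048×89.2 + 0.0242×58.2 = 6.69
R = 0.6903/6.69 = 0.1032 J/s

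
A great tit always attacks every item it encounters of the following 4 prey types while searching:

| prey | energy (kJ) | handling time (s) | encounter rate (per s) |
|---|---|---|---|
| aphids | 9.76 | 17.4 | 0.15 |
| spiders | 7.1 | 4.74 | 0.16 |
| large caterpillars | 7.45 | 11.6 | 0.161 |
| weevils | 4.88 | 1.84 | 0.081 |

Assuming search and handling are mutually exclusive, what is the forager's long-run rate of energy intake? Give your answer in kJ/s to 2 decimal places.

Energy encountered per unit search time: 0.15×9.76 + 0.16×7.1 + 0.161×7.45 + 0.081×4.88 = 4.195 kJ/s.
Handling time per unit search time: 0.15×17.4 + 0.16×4.74 + 0.161×11.6 + 0.081×1.84 = 5.385.
Rate = 4.195/(1 + 5.385) = 0.657 kJ/s.

0.66 kJ/s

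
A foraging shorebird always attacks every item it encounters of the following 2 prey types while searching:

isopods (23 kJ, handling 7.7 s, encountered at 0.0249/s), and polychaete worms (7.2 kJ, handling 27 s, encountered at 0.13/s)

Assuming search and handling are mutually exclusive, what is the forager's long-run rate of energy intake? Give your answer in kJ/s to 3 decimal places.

0.321 kJ/s

Energy encountered per unit search time: 0.0249×23 + 0.13×7.2 = 1.509 kJ/s.
Handling time per unit search time: 0.0249×7.7 + 0.13×27 = 3.702.
Rate = 1.509/(1 + 3.702) = 0.3209 kJ/s.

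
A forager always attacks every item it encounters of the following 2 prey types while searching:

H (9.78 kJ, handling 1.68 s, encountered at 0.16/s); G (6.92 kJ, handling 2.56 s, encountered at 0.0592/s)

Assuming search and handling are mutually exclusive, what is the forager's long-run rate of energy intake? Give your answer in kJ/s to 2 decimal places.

R = Σλ_iE_i / (1 + Σλ_ih_i)
Numerator: 0.16×9.78 + 0.0592×6.92 = 1.974
Denominator: 1 + 0.16×1.68 + 0.0592×2.56 = 1.42
R = 1.974/1.42 = 1.39 kJ/s

1.39 kJ/s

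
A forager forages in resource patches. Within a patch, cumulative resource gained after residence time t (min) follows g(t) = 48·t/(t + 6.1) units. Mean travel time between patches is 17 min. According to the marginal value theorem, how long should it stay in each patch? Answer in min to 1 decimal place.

10.2 min

Maximise g(t)/(T+t): set derivative to zero → g'(t)(T+t) = g(t).
g'(t) = 48·6.1/(t + 6.1)². Setting 48·6.1/(t+6.1)² = 48t/[(t+6.1)(17+t)] gives 6.1(17+t) = t(t+6.1), so t² = 6.1×17 = 103.7.
t* = √103.7 = 10.18 min.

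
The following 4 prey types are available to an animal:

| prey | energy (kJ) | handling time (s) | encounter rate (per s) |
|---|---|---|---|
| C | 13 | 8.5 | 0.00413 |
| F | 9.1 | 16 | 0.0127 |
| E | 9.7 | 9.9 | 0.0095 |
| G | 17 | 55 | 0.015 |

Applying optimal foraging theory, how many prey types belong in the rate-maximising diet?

Profitabilities (E/h, kJ/s): C 1.53, E 0.98, F 0.569, G 0.309. Add prey in this order while the next type's profitability exceeds the intake rate on those already taken.
Rate on top 1: 0.05187. E: 0.98 > 0.05187 → include.
Rate on top 2: 0.1292. F: 0.569 > 0.1292 → include.
Rate on top 3: 0.1962. G: 0.309 > 0.1962 → include.
Optimal diet: C, E, F, G — 4 of 4 types.

4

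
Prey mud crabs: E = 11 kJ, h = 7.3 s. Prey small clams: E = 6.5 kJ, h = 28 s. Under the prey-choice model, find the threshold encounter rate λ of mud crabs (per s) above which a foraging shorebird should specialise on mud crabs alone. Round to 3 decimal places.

Drop small clams once their profitability E₂/h₂ falls below the rate achievable on mud crabs alone: E₂/h₂ = λE₁/(1 + λh₁).
Solve for λ: λE₁h₂ = E₂(1 + λh₁) → λ(E₁h₂ − E₂h₁) = E₂ → λ = E₂/(E₁h₂ − E₂h₁).
λ = 6.5/(11×28 − 6.5×7.3) = 6.5/260.6 = 0.02495 per s.

0.025 per s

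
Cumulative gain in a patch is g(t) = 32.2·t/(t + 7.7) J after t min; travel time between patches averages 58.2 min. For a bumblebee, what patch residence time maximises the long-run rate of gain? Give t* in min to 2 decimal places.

21.17 min

Optimal t* satisfies g'(t*) = g(t*)/(T + t*).
g'(t) = 32.2·7.7/(t + 7.7)². Setting 32.2·7.7/(t+7.7)² = 32.2t/[(t+7.7)(58.2+t)] gives 7.7(58.2+t) = t(t+7.7), so t² = 7.7×58.2 = 448.1.
t* = √448.1 = 21.17 min.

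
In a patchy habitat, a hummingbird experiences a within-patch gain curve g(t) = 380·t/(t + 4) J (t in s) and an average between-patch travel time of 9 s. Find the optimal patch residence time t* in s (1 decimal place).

6.0 s

Optimal t* satisfies g'(t*) = g(t*)/(T + t*).
g'(t) = 380·4/(t + 4)². Setting 380·4/(t+4)² = 380t/[(t+4)(9+t)] gives 4(9+t) = t(t+4), so t² = 4×9 = 36.
t* = √36 = 6 s.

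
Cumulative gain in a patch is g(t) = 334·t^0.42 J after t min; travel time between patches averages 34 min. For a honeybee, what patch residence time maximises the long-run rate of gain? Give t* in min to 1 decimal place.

24.6 min

Optimal t* satisfies g'(t*) = g(t*)/(T + t*).
g'(t) = 0.42·334·t^-0.58. Setting 0.42·334·t^-0.58 = 334·t^0.42/(34+t) gives 0.42(34+t) = t, so 0.58·t = 0.42×34.
t* = 0.42×34/0.58 = 24.62 min.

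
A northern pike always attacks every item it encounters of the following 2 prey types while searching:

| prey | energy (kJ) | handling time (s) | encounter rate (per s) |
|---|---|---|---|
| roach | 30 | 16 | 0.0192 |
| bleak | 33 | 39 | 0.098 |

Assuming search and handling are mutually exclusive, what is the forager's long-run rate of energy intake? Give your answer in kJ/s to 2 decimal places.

0.74 kJ/s

R = Σλ_iE_i / (1 + Σλ_ih_i)
Numerator: 0.0192×30 + 0.098×33 = 3.81
Denominator: 1 + 0.0192×16 + 0.098×39 = 5.129
R = 3.81/5.129 = 0.7428 kJ/s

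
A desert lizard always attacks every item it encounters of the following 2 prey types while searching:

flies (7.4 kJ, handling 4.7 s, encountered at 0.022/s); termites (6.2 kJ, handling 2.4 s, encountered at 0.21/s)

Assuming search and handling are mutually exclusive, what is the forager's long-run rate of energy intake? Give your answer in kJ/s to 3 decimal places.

0.911 kJ/s

Energy encountered per unit search time: 0.022×7.4 + 0.21×6.2 = 1.465 kJ/s.
Handling time per unit search time: 0.022×4.7 + 0.21×2.4 = 0.6074.
Rate = 1.465/(1 + 0.6074) = 0.9113 kJ/s.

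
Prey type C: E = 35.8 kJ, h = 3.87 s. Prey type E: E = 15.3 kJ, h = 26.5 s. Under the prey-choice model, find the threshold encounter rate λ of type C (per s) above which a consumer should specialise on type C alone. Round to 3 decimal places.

At the threshold, the rate on type C alone equals the profitability of type E: λ·35.8/(1 + λ·3.87) = 15.3/26.5 = 0.5774.
Rearranging, λ(35.8 − 0.5774×3.87) = 0.5774, so λ = 0.5774/33.57 = 0.0172 per s.

0.017 per s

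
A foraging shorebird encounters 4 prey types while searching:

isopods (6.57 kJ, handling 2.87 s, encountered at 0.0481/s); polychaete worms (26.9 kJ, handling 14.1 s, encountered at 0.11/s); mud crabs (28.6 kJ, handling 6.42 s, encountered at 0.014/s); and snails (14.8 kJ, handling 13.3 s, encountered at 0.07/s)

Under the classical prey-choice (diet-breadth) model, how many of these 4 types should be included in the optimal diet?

3

Rank by E/h (kJ/s): mud crabs 4.45, isopods 2.29, polychaete worms 1.91, snails 1.11. Include each in turn until the next type's E/h falls below the running intake rate.
Rate on top 1: 0.3674. isopods: 2.29 > 0.3674 → include.
Rate on top 2: 0.5834. polychaete worms: 1.91 > 0.5834 → include.
Rate on top 3: 1.323. snails: 1.11 < 1.323 → exclude; stop.
Optimal diet: mud crabs, isopods, polychaete worms — 3 of 4 types.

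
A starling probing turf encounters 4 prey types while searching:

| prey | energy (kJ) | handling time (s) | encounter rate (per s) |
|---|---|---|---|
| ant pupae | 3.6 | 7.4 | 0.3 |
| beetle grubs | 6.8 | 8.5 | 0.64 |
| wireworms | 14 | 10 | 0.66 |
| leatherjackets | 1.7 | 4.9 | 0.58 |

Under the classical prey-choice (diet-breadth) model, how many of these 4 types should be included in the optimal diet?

Rank by E/h (kJ/s): wireworms 1.4, beetle grubs 0.8, ant pupae 0.486, leatherjackets 0.347. Include each in turn until the next type's E/h falls below the running intake rate.
Rate on top 1: 1.216. beetle grubs: 0.8 < 1.216 → exclude; stop.
Optimal diet: wireworms — 1 of 4 types.

1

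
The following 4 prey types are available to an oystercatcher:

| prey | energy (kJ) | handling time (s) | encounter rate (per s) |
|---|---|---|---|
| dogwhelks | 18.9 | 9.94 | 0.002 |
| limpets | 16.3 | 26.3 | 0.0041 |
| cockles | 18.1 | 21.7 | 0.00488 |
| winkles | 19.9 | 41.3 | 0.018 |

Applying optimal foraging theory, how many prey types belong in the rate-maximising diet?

Rank by E/h (kJ/s): dogwhelks 1.9, cockles 0.834, limpets 0.62, winkles 0.482. Include each in turn until the next type's E/h falls below the running intake rate.
Rate on top 1: 0.03706. cockles: 0.834 > 0.03706 → include.
Rate on top 2: 0.112. limpets: 0.62 > 0.112 → include.
Rate on top 3: 0.1564. winkles: 0.482 > 0.1564 → include.
Optimal diet: dogwhelks, cockles, limpets, winkles — 4 of 4 types.

4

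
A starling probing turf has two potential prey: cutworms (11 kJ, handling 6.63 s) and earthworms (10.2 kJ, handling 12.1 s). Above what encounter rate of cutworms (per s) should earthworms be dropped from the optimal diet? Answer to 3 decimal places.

0.156 per s

Drop earthworms once their profitability E₂/h₂ falls below the rate achievable on cutworms alone: E₂/h₂ = λE₁/(1 + λh₁).
Solve for λ: λE₁h₂ = E₂(1 + λh₁) → λ(E₁h₂ − E₂h₁) = E₂ → λ = E₂/(E₁h₂ − E₂h₁).
λ = 10.2/(11×12.1 − 10.2×6.63) = 10.2/65.47 = 0.1558 per s.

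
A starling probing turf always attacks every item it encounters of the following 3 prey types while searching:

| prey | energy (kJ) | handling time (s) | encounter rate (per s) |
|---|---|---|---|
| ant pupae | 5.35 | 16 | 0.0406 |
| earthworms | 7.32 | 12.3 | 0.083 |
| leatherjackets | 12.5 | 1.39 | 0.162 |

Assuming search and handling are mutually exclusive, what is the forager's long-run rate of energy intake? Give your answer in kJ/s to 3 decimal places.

0.984 kJ/s

R = (0.0406×5.35 + 0.083×7.32 + 0.162×12.5) / (1 + 0.0406×16 + 0.083×12.3 + 0.162×1.39) = 2.85/2.896 = 0.9841 kJ/s.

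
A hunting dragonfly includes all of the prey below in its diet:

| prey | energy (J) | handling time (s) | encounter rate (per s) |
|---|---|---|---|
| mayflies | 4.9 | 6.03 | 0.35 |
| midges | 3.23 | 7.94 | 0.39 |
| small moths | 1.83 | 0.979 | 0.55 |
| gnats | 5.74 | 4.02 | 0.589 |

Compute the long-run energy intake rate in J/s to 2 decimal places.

0.81 J/s

R = Σλ_iE_i / (1 + Σλ_ih_i)
Numerator: 0.35×4.9 + 0.39×3.23 + 0.55×1.83 + 0.589×5.74 = 7.362
Denominator: 1 + 0.35×6.03 + 0.39×7.94 + 0.55×0.979 + 0.589×4.02 = 9.113
R = 7.362/9.113 = 0.8078 J/s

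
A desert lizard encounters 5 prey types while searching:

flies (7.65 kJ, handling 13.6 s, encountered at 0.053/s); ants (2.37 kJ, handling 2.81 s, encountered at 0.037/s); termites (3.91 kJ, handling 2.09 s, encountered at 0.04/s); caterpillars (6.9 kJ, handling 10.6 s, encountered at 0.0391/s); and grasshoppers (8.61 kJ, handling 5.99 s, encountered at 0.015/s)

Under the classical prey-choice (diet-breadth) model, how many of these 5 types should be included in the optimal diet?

Rank by E/h (kJ/s): termites 1.87, grasshoppers 1.44, ants 0.843, caterpillars 0.651, flies 0.562. Include each in turn until the next type's E/h falls below the running intake rate.
Rate on top 1: 0.1443. grasshoppers: 1.44 > 0.1443 → include.
Rate on top 2: 0.2433. ants: 0.843 > 0.2433 → include.
Rate on top 3: 0.2922. caterpillars: 0.651 > 0.2922 → include.
Rate on top 4: 0.3801. flies: 0.562 > 0.3801 → include.
Optimal diet: termites, grasshoppers, ants, caterpillars, flies — 5 of 5 types.

5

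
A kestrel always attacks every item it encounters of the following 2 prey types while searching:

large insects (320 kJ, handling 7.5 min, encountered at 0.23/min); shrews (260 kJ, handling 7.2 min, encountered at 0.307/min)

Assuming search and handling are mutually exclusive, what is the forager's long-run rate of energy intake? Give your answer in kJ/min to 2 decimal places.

Energy encountered per unit search time: 0.23×320 + 0.307×260 = 153.4 kJ/min.
Handling time per unit search time: 0.23×7.5 + 0.307×7.2 = 3.935.
Rate = 153.4/(1 + 3.935) = 31.09 kJ/min.

31.09 kJ/min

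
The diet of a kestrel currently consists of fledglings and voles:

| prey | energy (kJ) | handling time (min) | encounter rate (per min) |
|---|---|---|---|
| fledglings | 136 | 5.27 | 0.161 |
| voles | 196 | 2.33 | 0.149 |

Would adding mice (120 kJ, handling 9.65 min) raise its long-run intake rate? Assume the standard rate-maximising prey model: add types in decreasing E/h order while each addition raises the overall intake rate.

No

Intake rate on the current diet: R = (0.161×136 + 0.149×196) / (1 + 0.161×5.27 + 0.149×2.33) = 51.1/2.196 = 23.27 kJ/min.
mice: E/h = 120/9.65 = 12.44 kJ/min.
Since 12.44 < R, time spent handling mice is better spent searching.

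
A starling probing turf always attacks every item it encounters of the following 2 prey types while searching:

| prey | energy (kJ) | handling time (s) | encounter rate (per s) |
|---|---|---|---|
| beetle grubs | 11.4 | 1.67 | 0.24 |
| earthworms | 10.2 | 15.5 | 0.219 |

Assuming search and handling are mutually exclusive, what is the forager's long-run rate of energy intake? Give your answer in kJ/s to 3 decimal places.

1.036 kJ/s

Energy encountered per unit search time: 0.24×11.4 + 0.219×10.2 = 4.97 kJ/s.
Handling time per unit search time: 0.24×1.67 + 0.219×15.5 = 3.795.
Rate = 4.97/(1 + 3.795) = 1.036 kJ/s.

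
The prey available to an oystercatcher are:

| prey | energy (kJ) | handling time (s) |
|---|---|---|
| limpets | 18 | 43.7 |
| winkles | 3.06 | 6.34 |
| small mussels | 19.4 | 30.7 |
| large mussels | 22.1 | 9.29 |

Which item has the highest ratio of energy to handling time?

large mussels

Profitability E/h (kJ/s): limpets = 18/43.7 = 0.412, winkles = 3.06/6.34 = 0.483, small mussels = 19.4/30.7 = 0.632, large mussels = 22.1/9.29 = 2.38.
Ranked: large mussels > small mussels > winkles > limpets.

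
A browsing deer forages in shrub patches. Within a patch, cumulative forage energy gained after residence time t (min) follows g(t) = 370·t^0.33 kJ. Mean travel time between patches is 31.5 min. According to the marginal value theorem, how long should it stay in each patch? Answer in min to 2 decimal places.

Optimal t* satisfies g'(t*) = g(t*)/(T + t*).
g'(t) = 0.33·370·t^-0.67. Setting 0.33·370·t^-0.67 = 370·t^0.33/(31.5+t) gives 0.33(31.5+t) = t, so 0.67·t = 0.33×31.5.
t* = 0.33×31.5/0.67 = 15.51 min.

15.51 min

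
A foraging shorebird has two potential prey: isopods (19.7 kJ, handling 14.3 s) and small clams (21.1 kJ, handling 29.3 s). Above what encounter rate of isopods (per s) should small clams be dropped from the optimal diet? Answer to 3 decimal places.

0.077 per s

The zero-one rule: include small clams iff E₂/h₂ > λE₁/(1+λh₁). Equality gives the switch point.
λE₁h₂ = E₂ + λE₂h₁ ⇒ λ = E₂/(E₁h₂ − E₂h₁) = 21.1/(577.2 − 301.7) = 0.07659 per s.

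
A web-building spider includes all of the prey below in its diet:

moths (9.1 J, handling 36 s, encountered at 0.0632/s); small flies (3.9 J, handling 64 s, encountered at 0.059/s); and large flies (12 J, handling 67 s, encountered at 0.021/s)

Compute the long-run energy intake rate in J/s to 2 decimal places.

0.12 J/s

R = (0.0632×9.1 + 0.059×3.9 + 0.021×12) / (1 + 0.0632×36 + 0.059×64 + 0.021×67) = 1.057/8.458 = 0.125 J/s.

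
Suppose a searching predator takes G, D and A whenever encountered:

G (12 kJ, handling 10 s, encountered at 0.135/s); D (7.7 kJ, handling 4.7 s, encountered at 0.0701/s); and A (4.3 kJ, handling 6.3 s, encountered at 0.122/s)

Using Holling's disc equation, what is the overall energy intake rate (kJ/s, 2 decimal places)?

0.78 kJ/s

Energy encountered per unit search time: 0.135×12 + 0.0701×7.7 + 0.122×4.3 = 2.684 kJ/s.
Handling time per unit search time: 0.135×10 + 0.0701×4.7 + 0.122×6.3 = 2.448.
Rate = 2.684/(1 + 2.448) = 0.7785 kJ/s.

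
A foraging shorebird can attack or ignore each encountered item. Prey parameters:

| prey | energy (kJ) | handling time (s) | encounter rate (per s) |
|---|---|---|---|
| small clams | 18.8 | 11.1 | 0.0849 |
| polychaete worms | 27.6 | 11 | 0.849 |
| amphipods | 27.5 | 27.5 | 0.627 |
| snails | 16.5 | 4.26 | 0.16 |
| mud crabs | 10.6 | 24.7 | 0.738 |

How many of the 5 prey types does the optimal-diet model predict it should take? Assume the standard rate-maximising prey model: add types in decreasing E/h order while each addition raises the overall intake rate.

Profitabilities (E/h, kJ/s): snails 3.87, polychaete worms 2.51, small clams 1.69, amphipods 1, mud crabs 0.429. Add prey in this order while the next type's profitability exceeds the intake rate on those already taken.
Rate on top 1: 1.57. polychaete worms: 2.51 > 1.57 → include.
Rate on top 2: 2.366. small clams: 1.69 < 2.366 → exclude; stop.
Optimal diet: snails, polychaete worms — 2 of 5 types.

2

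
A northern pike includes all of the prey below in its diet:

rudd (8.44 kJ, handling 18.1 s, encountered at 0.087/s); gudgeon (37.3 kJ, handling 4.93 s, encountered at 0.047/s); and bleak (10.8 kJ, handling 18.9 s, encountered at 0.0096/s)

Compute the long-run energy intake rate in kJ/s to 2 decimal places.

0.87 kJ/s

R = Σλ_iE_i / (1 + Σλ_ih_i)
Numerator: 0.087×8.44 + 0.047×37.3 + 0.0096×10.8 = 2.591
Denominator: 1 + 0.087×18.1 + 0.047×4.93 + 0.0096×18.9 = 2.988
R = 2.591/2.988 = 0.8672 kJ/s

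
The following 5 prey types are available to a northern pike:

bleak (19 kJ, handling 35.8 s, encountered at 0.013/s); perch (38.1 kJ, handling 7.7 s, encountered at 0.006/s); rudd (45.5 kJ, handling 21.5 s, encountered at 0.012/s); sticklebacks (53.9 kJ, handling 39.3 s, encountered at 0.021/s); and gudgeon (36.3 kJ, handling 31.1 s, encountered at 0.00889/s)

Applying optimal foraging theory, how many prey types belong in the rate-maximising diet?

4

E/h in descending order: perch 4.95, rudd 2.12, sticklebacks 1.37, gudgeon 1.17, bleak 0.531 kJ/s. The optimal diet is the largest prefix of this list for which every included type satisfies E_i/h_i > R on the types above it.
Rate on top 1: 0.2185. rudd: 2.12 > 0.2185 → include.
Rate on top 2: 0.5939. sticklebacks: 1.37 > 0.5939 → include.
Rate on top 3: 0.8953. gudgeon: 1.17 > 0.8953 → include.
Rate on top 4: 0.9265. bleak: 0.531 < 0.9265 → exclude; stop.
Optimal diet: perch, rudd, sticklebacks, gudgeon — 4 of 5 types.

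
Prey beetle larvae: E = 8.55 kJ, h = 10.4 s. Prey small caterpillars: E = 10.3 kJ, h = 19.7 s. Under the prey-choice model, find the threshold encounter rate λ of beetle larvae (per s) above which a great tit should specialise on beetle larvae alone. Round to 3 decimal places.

0.168 per s

At the threshold, the rate on beetle larvae alone equals the profitability of small caterpillars: λ·8.55/(1 + λ·10.4) = 10.3/19.7 = 0.5228.
Rearranging, λ(8.55 − 0.5228×10.4) = 0.5228, so λ = 0.5228/3.112 = 0.168 per s.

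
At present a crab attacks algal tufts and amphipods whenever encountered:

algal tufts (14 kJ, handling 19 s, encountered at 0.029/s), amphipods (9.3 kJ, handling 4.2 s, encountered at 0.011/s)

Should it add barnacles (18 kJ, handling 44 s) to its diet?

On algal tufts and amphipods alone, R = ΣλE/(1+Σλh) = 0.5083/1.597 = 0.3182 kJ/s.
Profitability of barnacles: 18/44 = 0.4091 kJ/s.
Since 0.4091 > R, including barnacles increases the long-run rate.

Yes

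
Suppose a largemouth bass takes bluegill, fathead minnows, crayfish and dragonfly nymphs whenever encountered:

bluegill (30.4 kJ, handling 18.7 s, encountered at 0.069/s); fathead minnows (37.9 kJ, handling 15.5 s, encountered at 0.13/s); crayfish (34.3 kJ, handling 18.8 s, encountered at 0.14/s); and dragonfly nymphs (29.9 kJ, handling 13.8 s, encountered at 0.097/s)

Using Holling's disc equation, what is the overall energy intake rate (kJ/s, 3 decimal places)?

Energy encountered per unit search time: 0.069×30.4 + 0.13×37.9 + 0.14×34.3 + 0.097×29.9 = 14.73 kJ/s.
Handling time per unit search time: 0.069×18.7 + 0.13×15.5 + 0.14×18.8 + 0.097×13.8 = 7.276.
Rate = 14.73/(1 + 7.276) = 1.779 kJ/s.

1.779 kJ/s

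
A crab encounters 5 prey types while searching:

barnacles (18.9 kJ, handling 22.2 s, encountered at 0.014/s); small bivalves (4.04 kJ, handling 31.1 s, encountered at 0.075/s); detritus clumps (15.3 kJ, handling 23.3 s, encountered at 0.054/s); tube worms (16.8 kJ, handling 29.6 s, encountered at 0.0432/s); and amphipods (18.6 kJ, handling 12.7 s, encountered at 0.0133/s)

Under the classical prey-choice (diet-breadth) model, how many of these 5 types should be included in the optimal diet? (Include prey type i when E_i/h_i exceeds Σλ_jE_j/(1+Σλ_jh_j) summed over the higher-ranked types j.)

Rank by E/h (kJ/s): amphipods 1.46, barnacles 0.851, detritus clumps 0.657, tube worms 0.568, small bivalves 0.13. Include each in turn until the next type's E/h falls below the running intake rate.
Rate on top 1: 0.2116. barnacles: 0.851 > 0.2116 → include.
Rate on top 2: 0.346. detritus clumps: 0.657 > 0.346 → include.
Rate on top 3: 0.4888. tube worms: 0.568 > 0.4888 → include.
Rate on top 4: 0.5138. small bivalves: 0.13 < 0.5138 → exclude; stop.
Optimal diet: amphipods, barnacles, detritus clumps, tube worms — 4 of 5 types.

4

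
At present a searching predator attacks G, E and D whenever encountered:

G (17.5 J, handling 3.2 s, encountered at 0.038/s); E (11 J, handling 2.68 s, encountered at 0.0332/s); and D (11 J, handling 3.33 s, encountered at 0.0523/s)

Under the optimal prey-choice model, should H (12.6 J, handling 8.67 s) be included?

Yes

Intake rate on the current diet: R = (0.038×17.5 + 0.0332×11 + 0.0523×11) / (1 + 0.038×3.2 + 0.0332×2.68 + 0.0523×3.33) = 1.606/1.385 = 1.159 J/s.
H: E/h = 12.6/8.67 = 1.453 J/s.
1.453 > 1.159, so adding H raises the average — include it.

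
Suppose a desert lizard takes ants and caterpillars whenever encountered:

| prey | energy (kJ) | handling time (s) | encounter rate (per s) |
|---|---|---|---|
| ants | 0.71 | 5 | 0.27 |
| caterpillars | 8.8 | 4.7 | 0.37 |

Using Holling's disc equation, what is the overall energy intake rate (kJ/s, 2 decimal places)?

0.84 kJ/s

R = Σλ_iE_i / (1 + Σλ_ih_i)
Numerator: 0.27×0.71 + 0.37×8.8 = 3.448
Denominator: 1 + 0.27×5 + 0.37×4.7 = 4.089
R = 3.448/4.089 = 0.8432 kJ/s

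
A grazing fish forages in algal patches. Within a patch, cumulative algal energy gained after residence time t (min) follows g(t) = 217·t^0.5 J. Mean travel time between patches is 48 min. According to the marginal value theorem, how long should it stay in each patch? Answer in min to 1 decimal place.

48.0 min

Maximise g(t)/(T+t): set derivative to zero → g'(t)(T+t) = g(t).
g'(t) = 0.5·217·t^-0.5. Setting 0.5·217·t^-0.5 = 217·t^0.5/(48+t) gives 0.5(48+t) = t, so 0.50·t = 0.5×48.
t* = 0.5×48/0.50 = 48 min.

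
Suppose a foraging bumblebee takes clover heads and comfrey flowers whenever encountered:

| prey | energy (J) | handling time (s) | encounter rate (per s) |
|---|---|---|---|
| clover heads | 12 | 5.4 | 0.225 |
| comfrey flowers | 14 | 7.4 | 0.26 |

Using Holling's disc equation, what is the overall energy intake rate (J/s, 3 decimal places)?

R = Σλ_iE_i / (1 + Σλ_ih_i)
Numerator: 0.225×12 + 0.26×14 = 6.34
Denominator: 1 + 0.225×5.4 + 0.26×7.4 = 4.139
R = 6.34/4.139 = 1.532 J/s

1.532 J/s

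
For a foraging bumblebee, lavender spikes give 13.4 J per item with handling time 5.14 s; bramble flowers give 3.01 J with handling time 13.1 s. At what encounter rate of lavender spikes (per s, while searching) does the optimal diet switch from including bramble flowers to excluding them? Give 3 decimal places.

At the threshold, the rate on lavender spikes alone equals the profitability of bramble flowers: λ·13.4/(1 + λ·5.14) = 3.01/13.1 = 0.2298.
Rearranging, λ(13.4 − 0.2298×5.14) = 0.2298, so λ = 0.2298/12.22 = 0.0188 per s.

0.019 per s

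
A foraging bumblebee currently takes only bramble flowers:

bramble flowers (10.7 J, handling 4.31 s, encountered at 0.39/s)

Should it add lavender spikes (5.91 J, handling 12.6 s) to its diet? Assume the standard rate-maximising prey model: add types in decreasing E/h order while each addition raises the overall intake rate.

Current rate: (0.39×10.7)/(1 + 0.39×4.31) = 1.557 J/s.
lavender spikes: E/h = 5.91/12.6 = 0.469 J/s.
Since 0.469 < R, time spent handling lavender spikes is better spent searching.

No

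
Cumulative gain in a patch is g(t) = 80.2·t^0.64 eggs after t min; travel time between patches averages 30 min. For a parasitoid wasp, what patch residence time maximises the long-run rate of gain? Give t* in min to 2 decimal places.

53.33 min

Maximise g(t)/(T+t): set derivative to zero → g'(t)(T+t) = g(t).
g'(t) = 0.64·80.2·t^-0.36. Setting 0.64·80.2·t^-0.36 = 80.2·t^0.64/(30+t) gives 0.64(30+t) = t, so 0.36·t = 0.64×30.
t* = 0.64×30/0.36 = 53.33 min.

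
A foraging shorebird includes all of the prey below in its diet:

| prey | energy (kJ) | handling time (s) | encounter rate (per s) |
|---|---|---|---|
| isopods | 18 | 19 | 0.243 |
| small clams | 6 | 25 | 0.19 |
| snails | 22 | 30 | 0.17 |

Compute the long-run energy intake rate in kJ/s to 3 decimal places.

Energy encountered per unit search time: 0.243×18 + 0.19×6 + 0.17×22 = 9.254 kJ/s.
Handling time per unit search time: 0.243×19 + 0.19×25 + 0.17×30 = 14.47.
Rate = 9.254/(1 + 14.47) = 0.5983 kJ/s.

0.598 kJ/s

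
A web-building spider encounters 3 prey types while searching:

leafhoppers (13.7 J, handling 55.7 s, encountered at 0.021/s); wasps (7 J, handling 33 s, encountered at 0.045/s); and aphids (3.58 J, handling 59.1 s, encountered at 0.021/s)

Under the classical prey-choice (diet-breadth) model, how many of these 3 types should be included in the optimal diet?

2

Profitabilities (E/h, J/s): leafhoppers 0.246, wasps 0.212, aphids 0.0606. Add prey in this order while the next type's profitability exceeds the intake rate on those already taken.
Rate on top 1: 0.1326. wasps: 0.212 > 0.1326 → include.
Rate on top 2: 0.1649. aphids: 0.0606 < 0.1649 → exclude; stop.
Optimal diet: leafhoppers, wasps — 2 of 3 types.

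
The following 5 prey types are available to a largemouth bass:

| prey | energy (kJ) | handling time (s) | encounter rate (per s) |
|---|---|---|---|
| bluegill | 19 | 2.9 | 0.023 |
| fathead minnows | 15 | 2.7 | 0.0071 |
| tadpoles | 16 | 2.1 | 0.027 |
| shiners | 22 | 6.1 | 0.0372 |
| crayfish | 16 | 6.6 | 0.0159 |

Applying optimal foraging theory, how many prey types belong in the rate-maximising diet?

5

E/h in descending order: tadpoles 7.62, bluegill 6.55, fathead minnows 5.56, shiners 3.61, crayfish 2.42 kJ/s. The optimal diet is the largest prefix of this list for which every included type satisfies E_i/h_i > R on the types above it.
Rate on top 1: 0.4088. bluegill: 6.55 > 0.4088 → include.
Rate on top 2: 0.7735. fathead minnows: 5.56 > 0.7735 → include.
Rate on top 3: 0.8538. shiners: 3.61 > 0.8538 → include.
Rate on top 4: 1.31. crayfish: 2.42 > 1.31 → include.
Optimal diet: tadpoles, bluegill, fathead minnows, shiners, crayfish — 5 of 5 types.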